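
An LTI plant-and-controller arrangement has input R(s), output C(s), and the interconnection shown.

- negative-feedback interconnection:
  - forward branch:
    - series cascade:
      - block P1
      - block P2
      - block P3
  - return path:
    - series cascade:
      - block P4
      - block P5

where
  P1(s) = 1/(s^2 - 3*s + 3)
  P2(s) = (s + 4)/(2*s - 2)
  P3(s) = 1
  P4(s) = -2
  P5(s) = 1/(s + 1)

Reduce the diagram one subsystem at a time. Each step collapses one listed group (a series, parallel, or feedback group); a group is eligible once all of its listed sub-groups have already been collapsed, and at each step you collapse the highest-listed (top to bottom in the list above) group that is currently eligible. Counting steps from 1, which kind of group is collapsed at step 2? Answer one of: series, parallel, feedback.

The answer is series.

Reasoning:
Step 1. cascade P1, P2, P3
Step 2. cascade P4, P5
Step 3. feedback reduction of (P1*P2*P3), (P4*P5)
So the answer for step 2 is series.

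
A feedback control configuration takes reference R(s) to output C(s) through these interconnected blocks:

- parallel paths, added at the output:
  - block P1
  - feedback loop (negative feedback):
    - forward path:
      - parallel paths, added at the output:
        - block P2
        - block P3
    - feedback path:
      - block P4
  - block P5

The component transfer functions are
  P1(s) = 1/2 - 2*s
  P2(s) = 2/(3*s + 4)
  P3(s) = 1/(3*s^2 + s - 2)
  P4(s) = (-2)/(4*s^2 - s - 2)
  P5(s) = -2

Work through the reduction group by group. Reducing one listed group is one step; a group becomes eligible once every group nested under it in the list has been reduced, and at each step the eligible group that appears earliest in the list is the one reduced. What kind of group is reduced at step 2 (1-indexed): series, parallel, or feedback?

Step 1 - add P2, P3 (parallel)
Step 2 - feedback reduction of (P2+P3), P4
Step 3 - parallel reduction of P1, [(P2+P3)/(1+(P2+P3)*P4)], P5
The group at step 2 is a feedback group.

Final answer: feedback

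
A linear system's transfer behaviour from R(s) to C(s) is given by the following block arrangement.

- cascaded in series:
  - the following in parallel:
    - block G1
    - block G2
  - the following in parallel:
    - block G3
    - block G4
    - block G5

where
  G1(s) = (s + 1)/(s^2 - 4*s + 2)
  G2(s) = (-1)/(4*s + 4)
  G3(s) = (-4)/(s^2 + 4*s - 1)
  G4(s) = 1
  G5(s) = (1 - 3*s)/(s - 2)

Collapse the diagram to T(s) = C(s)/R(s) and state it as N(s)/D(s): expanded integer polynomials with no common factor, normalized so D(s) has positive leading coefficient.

Step 1 - parallel reduction of G1, G2 = (3*s^2 + 12*s + 2)/(4*s^3 - 12*s^2 - 8*s + 8)
Step 2 - parallel reduction of G3, G4, G5 = (-2*s^3 - 9*s^2 - 6*s + 9)/(s^3 + 2*s^2 - 9*s + 2)
Step 3 - series reduction of (G1+G2), (G3+G4+G5), which is the overall transfer function T(s) = C(s)/R(s) in lowest terms

Hence the answer: (-6*s^5 - 51*s^4 - 130*s^3 - 63*s^2 + 96*s + 18)/(4*s^6 - 4*s^5 - 68*s^4 + 108*s^3 + 64*s^2 - 88*s + 16)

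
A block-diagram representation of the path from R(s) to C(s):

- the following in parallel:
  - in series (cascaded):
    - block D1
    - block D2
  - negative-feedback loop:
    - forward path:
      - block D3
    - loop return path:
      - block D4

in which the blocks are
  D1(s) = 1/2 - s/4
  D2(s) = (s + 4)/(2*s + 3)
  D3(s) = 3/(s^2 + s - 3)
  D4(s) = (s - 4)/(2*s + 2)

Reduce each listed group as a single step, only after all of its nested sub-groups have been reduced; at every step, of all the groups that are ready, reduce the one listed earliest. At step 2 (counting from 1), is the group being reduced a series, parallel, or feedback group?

1. cascade D1, D2
2. collapse the loop (D3 forward, D4 return)
3. add (D1*D2), [D3/(1+D3*D4)] (parallel)
So the answer for step 2 is feedback.

Answer: feedback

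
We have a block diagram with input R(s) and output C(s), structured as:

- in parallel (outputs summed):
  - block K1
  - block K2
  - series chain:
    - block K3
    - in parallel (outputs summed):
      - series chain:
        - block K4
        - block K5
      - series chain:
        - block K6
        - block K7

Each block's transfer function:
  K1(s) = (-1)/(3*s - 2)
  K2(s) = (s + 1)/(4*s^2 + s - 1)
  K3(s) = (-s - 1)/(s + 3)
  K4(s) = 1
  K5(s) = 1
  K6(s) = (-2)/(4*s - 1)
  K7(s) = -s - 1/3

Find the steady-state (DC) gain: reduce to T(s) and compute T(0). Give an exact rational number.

Answer: -11/18

Working:
[1] multiply K4, K5 (series) gives 1
[2] multiply K6, K7 (series) gives (6*s + 2)/(12*s - 3)
[3] reduce the parallel group (K4*K5), (K6*K7) gives (18*s - 1)/(12*s - 3)
[4] combine K3, ((K4*K5)+(K6*K7)) in series gives (-18*s^2 - 17*s + 1)/(12*s^2 + 33*s - 9)
[5] add K1, K2, (K3*((K4*K5)+(K6*K7))) (parallel) gives (-216*s^5 - 126*s^4 + 154*s^3 + 41*s^2 - 72*s + 11)/(144*s^5 + 336*s^4 - 333*s^3 - 96*s^2 + 111*s - 18)
That last expression is T(s); at s = 0 only the constant terms survive, so T(0) = 11/(-18) = -11/18.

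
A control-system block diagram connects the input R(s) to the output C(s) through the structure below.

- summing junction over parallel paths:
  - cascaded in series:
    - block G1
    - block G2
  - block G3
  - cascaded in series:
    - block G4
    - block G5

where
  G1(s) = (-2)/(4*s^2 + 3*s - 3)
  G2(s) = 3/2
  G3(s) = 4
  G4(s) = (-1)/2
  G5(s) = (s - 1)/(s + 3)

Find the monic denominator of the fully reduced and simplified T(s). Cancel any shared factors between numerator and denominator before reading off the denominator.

First reduce the diagram to T(s).

Step 1. cascade G1, G2: (-3)/(4*s^2 + 3*s - 3)
Step 2. series reduction of G4, G5: (1 - s)/(2*s + 6)
Step 3. combine (G1*G2), G3, (G4*G5) in parallel: (28*s^3 + 121*s^2 + 48*s - 93)/(8*s^3 + 30*s^2 + 12*s - 18)
T(s) is the step-3 result (common factors already cancelled). Leading coefficient of the denominator: 8. Divide through by 8 for the monic polynomial.

Answer: s^3 + 15*s^2/4 + 3*s/2 - 9/4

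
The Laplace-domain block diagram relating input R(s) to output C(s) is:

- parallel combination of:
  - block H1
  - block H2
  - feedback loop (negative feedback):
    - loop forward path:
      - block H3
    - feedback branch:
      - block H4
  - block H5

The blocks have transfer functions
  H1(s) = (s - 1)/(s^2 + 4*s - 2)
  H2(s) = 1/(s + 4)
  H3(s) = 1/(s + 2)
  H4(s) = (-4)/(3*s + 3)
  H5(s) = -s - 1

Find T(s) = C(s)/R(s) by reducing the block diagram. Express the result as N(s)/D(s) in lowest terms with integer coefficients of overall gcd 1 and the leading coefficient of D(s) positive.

Step 1: reduce the feedback loop with forward H3 and return H4: (3*s + 3)/(3*s^2 + 9*s + 2)
Step 2: combine H1, H2, [H3/(1+H3*H4)], H5 in parallel: this yields T(s), and no further normalization is needed

Answer: (-3*s^6 - 36*s^5 - 140*s^4 - 168*s^3 + 41*s^2 + 38*s - 20)/(3*s^5 + 33*s^4 + 116*s^3 + 118*s^2 - 44*s - 16)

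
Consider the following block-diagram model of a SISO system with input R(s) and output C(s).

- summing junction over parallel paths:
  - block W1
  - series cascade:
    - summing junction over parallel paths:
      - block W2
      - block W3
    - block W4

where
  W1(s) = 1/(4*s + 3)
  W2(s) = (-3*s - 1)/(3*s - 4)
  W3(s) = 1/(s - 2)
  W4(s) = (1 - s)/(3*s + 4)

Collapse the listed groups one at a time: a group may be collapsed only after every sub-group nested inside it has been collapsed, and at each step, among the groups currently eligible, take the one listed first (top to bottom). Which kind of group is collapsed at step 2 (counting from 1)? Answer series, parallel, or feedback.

The answer is series.

Reasoning:
Step 1. sum the parallel branches W2, W3
Step 2. combine (W2+W3), W4 in series
Step 3. sum the parallel branches W1, ((W2+W3)*W4)
Step 2 collapses a series group.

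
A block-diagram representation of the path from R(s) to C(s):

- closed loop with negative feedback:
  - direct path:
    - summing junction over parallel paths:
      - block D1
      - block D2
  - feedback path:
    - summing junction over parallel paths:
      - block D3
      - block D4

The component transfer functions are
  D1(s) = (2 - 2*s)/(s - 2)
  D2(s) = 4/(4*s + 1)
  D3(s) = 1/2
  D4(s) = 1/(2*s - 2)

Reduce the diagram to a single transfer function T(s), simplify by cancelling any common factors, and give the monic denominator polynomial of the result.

First reduce the diagram to T(s).

Step 1. combine D1, D2 in parallel; result (-8*s^2 + 10*s - 6)/(4*s^2 - 7*s - 2)
Step 2. reduce the parallel group D3, D4; result s/(2*s - 2)
Step 3. feedback reduction of (D1+D2), (D3+D4); result (4*s^3 - 9*s^2 + 8*s - 3)/(3*s^2 - s - 1)
No further cancellation is possible in the step-3 result, so that is T(s). Its denominator becomes monic after dividing by the leading coefficient 3.

Answer: s^2 - s/3 - 1/3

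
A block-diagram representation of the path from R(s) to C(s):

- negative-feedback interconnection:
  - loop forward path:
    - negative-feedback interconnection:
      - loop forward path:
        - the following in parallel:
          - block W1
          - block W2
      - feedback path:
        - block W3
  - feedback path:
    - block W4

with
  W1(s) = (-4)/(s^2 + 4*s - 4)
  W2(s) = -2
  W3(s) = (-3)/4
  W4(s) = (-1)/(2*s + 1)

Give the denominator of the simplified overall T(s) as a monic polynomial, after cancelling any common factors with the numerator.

Answer: s^3 + 49*s^2/10 + 4*s/5 - 11/5

Working:
[1] combine W1, W2 in parallel; result (-2*s^2 - 8*s + 4)/(s^2 + 4*s - 4)
[2] feedback reduction of (W1+W2), W3; result (-4*s^2 - 16*s + 8)/(5*s^2 + 20*s - 14)
[3] collapse the loop ([(W1+W2)/(1+(W1+W2)*W3)] forward, W4 return); result (-8*s^3 - 36*s^2 + 8)/(10*s^3 + 49*s^2 + 8*s - 22)
The result of step 3 is T(s) in lowest terms. Its denominator has leading coefficient 10; dividing the denominator through by 10 makes it monic.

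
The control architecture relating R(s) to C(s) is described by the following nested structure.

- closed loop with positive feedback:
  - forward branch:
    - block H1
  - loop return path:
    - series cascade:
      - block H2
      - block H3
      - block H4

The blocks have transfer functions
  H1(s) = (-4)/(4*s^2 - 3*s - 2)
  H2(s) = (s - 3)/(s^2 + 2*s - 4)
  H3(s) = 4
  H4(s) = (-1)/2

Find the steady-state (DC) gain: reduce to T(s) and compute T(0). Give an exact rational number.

Step 1. cascade H2, H3, H4 = (6 - 2*s)/(s^2 + 2*s - 4)
Step 2. reduce the feedback loop with forward H1 and return (H2*H3*H4) = (-4*s^2 - 8*s + 16)/(4*s^4 + 5*s^3 - 24*s^2 + 32)
Evaluating the step-2 result (the overall T(s)) at s = 0 gives T(0) = 16/32 = 1/2.

Hence the answer: 1/2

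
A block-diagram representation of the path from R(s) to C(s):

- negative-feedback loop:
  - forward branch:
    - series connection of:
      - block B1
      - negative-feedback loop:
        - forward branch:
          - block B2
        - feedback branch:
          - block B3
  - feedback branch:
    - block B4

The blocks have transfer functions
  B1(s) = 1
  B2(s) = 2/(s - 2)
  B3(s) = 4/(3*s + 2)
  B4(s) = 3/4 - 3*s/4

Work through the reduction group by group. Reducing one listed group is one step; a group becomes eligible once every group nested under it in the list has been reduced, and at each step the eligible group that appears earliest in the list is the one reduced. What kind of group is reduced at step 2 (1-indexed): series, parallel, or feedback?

1. reduce the feedback loop with forward B2 and return B3
2. series reduction of B1, [B2/(1+B2*B3)]
3. apply the feedback formula to (B1*[B2/(1+B2*B3)]), B4
Step 2: series.

Final answer: series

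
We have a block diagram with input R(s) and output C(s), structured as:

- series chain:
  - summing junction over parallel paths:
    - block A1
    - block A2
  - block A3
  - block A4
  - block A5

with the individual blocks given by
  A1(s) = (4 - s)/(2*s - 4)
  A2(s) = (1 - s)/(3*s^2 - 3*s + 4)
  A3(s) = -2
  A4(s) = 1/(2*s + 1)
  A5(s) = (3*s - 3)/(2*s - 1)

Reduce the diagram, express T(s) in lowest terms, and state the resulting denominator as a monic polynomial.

1. parallel reduction of A1, A2 = (-3*s^3 + 13*s^2 - 10*s + 12)/(6*s^3 - 18*s^2 + 20*s - 16)
2. reduce the series chain (A1+A2), A3, A4, A5 = (9*s^4 - 48*s^3 + 69*s^2 - 66*s + 36)/(12*s^5 - 36*s^4 + 37*s^3 - 23*s^2 - 10*s + 8)
Step 2 gives the fully reduced T(s), with no common factor left to cancel. The denominator's leading coefficient is 12, so divide each of its coefficients by 12 to get the monic form.

Answer: s^5 - 3*s^4 + 37*s^3/12 - 23*s^2/12 - 5*s/6 + 2/3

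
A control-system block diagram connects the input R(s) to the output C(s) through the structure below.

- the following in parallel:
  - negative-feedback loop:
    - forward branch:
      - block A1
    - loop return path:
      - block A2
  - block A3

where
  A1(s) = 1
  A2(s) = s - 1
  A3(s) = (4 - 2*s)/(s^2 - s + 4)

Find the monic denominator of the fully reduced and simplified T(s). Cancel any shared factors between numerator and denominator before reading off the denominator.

First reduce the diagram to T(s).

Step 1 - reduce the feedback loop with forward A1 and return A2 = 1/s
Step 2 - parallel reduction of [A1/(1+A1*A2)], A3 = (-s^2 + 3*s + 4)/(s^3 - s^2 + 4*s)
That last expression is T(s), already simplified, and its denominator is already monic.

Answer: s^3 - s^2 + 4*s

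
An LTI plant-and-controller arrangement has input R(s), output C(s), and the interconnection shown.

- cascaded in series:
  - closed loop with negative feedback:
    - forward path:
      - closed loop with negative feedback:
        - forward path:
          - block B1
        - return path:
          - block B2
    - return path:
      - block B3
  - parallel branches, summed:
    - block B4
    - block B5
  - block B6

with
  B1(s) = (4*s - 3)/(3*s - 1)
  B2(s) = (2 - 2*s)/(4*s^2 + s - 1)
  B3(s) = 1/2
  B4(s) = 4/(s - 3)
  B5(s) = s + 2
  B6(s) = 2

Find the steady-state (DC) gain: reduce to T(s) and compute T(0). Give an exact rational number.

The answer is -8/7.

Reasoning:
(1) collapse the loop (B1 forward, B2 return): (16*s^3 - 8*s^2 - 7*s + 3)/(12*s^3 - 9*s^2 + 10*s - 5)
(2) apply the feedback formula to [B1/(1+B1*B2)], B3: (32*s^3 - 16*s^2 - 14*s + 6)/(40*s^3 - 26*s^2 + 13*s - 7)
(3) sum the parallel branches B4, B5: (s^2 - s - 2)/(s - 3)
(4) series reduction of [[B1/(1+B1*B2)]/(1+[B1/(1+B1*B2)]*B3)], (B4+B5), B6: (64*s^5 - 96*s^4 - 124*s^3 + 104*s^2 + 44*s - 24)/(40*s^4 - 146*s^3 + 91*s^2 - 46*s + 21)
Evaluating the step-4 result (the overall T(s)) at s = 0 gives T(0) = -24/21 = -8/7.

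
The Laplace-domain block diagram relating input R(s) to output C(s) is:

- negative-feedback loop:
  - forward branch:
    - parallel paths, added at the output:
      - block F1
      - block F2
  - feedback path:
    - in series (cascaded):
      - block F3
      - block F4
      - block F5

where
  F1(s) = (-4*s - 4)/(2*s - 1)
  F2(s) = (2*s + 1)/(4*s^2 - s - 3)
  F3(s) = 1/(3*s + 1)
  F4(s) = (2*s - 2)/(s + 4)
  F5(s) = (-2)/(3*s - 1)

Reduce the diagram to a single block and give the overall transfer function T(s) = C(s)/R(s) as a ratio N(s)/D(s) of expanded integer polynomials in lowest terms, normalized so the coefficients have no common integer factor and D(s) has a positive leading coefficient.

First reduce the diagram to T(s).

Step 1: sum the parallel branches F1, F2 -> (-16*s^3 - 8*s^2 + 16*s + 11)/(8*s^3 - 6*s^2 - 5*s + 3)
Step 2: reduce the series chain F3, F4, F5 -> (4 - 4*s)/(9*s^3 + 36*s^2 - s - 4)
Step 3: reduce the feedback loop with forward (F1+F2) and return (F3*F4*F5) - this is the overall T(s), already in the required normalized form

Answer: (-144*s^6 - 648*s^5 - 128*s^4 + 747*s^3 + 412*s^2 - 75*s - 44)/(72*s^6 + 234*s^5 - 205*s^4 - 211*s^3 + 41*s^2 + 37*s + 32)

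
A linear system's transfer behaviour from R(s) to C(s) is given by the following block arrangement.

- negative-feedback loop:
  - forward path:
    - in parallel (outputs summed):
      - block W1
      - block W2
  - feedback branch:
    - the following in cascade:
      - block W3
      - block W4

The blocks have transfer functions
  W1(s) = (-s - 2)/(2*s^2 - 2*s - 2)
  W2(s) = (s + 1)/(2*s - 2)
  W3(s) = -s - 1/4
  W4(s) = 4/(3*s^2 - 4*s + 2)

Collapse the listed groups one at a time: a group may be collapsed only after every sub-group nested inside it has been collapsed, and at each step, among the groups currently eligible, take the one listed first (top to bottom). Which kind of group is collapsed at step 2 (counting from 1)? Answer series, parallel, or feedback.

Step 1: sum the parallel branches W1, W2
Step 2: cascade W3, W4
Step 3: collapse the loop ((W1+W2) forward, (W3*W4) return)
So the answer for step 2 is series.

Hence the answer: series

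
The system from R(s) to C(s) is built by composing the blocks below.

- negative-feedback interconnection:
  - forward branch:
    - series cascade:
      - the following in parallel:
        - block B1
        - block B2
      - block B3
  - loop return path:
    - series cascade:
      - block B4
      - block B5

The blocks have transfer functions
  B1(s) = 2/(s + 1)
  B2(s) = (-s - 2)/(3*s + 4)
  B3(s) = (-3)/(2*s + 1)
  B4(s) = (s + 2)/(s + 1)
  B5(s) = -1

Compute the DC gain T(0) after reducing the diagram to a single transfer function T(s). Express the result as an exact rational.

Answer: -9/20

Working:
(1) combine B1, B2 in parallel = (-s^2 + 3*s + 6)/(3*s^2 + 7*s + 4)
(2) cascade (B1+B2), B3 = (3*s^2 - 9*s - 18)/(6*s^3 + 17*s^2 + 15*s + 4)
(3) series reduction of B4, B5 = (-s - 2)/(s + 1)
(4) reduce the feedback loop with forward ((B1+B2)*B3) and return (B4*B5) = (3*s^3 - 6*s^2 - 27*s - 18)/(6*s^4 + 20*s^3 + 35*s^2 + 55*s + 40)
The step-4 result is T(s). Setting s = 0: T(0) = -18/40 = -9/20.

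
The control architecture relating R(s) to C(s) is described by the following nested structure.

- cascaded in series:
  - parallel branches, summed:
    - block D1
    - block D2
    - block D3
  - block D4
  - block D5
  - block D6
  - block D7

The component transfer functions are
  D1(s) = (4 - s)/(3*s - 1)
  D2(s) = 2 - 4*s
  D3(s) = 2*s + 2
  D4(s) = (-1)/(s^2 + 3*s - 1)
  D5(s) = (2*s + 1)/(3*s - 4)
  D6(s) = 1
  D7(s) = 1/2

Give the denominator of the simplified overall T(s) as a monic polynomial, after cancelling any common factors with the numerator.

Answer: s^4 + 4*s^3/3 - 50*s^2/9 + 3*s - 4/9

Working:
Step 1: add D1, D2, D3 (parallel) -> (-6*s^2 + 13*s)/(3*s - 1)
Step 2: cascade (D1+D2+D3), D4, D5, D6, D7 -> (12*s^3 - 20*s^2 - 13*s)/(18*s^4 + 24*s^3 - 100*s^2 + 54*s - 8)
The result of step 2 is T(s) in lowest terms. Its denominator has leading coefficient 18; dividing the denominator through by 18 makes it monic.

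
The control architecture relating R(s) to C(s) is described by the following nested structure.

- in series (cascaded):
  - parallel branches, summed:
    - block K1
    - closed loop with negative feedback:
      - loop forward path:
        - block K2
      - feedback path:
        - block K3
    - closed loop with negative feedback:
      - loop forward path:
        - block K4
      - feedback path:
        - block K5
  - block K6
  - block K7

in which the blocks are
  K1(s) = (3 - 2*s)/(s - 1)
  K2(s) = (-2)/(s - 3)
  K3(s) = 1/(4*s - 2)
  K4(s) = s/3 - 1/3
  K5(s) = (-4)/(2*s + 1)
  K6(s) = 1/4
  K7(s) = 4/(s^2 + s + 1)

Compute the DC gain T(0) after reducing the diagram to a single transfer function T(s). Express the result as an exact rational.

1. apply the feedback formula to K2, K3; result (2 - 4*s)/(2*s^2 - 7*s + 2)
2. collapse the loop (K4 forward, K5 return); result (2*s^2 - s - 1)/(2*s + 7)
3. add K1, [K2/(1+K2*K3)], [K4/(1+K4*K5)] (parallel); result (4*s^5 - 28*s^4 + 29*s^3 + 70*s^2 - 132*s + 30)/(4*s^4 - 4*s^3 - 45*s^2 + 59*s - 14)
4. series reduction of (K1+[K2/(1+K2*K3)]+[K4/(1+K4*K5)]), K6, K7; result (4*s^5 - 28*s^4 + 29*s^3 + 70*s^2 - 132*s + 30)/(4*s^6 - 45*s^4 + 10*s^3 + 45*s - 14)
That last expression is T(s); at s = 0 only the constant terms survive, so T(0) = 30/(-14) = -15/7.

Therefore the answer is -15/7.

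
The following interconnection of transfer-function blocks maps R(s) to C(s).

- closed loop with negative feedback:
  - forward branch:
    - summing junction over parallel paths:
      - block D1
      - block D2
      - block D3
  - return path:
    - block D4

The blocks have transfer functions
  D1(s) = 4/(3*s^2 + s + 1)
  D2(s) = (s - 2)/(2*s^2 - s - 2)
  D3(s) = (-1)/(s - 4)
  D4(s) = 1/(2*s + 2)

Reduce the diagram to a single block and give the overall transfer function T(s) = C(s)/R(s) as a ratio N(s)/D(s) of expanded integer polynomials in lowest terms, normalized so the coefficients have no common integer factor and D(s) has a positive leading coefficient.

The answer is (-6*s^5 - 22*s^4 - 40*s^3 + 2*s^2 + 110*s + 84)/(12*s^6 - 38*s^5 - 55*s^4 + 24*s^3 + 42*s^2 + 49*s + 58).

Reasoning:
Step 1. reduce the parallel group D1, D2, D3 = (-3*s^4 - 8*s^3 - 12*s^2 + 13*s + 42)/(6*s^5 - 25*s^4 - s^3 + 17*s^2 + 10*s + 8)
Step 2. reduce the feedback loop with forward (D1+D2+D3) and return D4, which is the overall transfer function T(s) = C(s)/R(s) in lowest terms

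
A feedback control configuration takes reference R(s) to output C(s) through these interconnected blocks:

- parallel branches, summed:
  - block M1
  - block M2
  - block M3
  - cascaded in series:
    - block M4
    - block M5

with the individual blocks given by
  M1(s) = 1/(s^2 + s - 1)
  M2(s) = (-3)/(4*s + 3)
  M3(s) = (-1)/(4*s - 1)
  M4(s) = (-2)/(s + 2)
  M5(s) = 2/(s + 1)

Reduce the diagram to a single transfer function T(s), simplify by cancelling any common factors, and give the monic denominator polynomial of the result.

Step 1. reduce the series chain M4, M5 gives (-4)/(s^2 + 3*s + 2)
Step 2. sum the parallel branches M1, M2, M3, (M4*M5) gives (-16*s^5 - 112*s^4 - 104*s^3 + 113*s^2 + 83*s - 18)/(16*s^6 + 72*s^5 + 93*s^4 + 4*s^3 - 52*s^2 - 13*s + 6)
Step 2 gives the fully reduced T(s), with no common factor left to cancel. The denominator's leading coefficient is 16, so divide each of its coefficients by 16 to get the monic form.

Final answer: s^6 + 9*s^5/2 + 93*s^4/16 + s^3/4 - 13*s^2/4 - 13*s/16 + 3/8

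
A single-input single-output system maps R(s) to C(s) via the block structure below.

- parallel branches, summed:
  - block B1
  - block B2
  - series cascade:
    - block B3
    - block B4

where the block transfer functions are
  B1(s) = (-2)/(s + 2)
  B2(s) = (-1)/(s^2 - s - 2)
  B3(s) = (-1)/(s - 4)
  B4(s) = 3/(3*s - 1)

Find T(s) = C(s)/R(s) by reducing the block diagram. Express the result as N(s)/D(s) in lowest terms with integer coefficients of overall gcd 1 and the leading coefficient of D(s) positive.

Step 1: reduce the series chain B3, B4: (-3)/(3*s^2 - 13*s + 4)
Step 2: parallel reduction of B1, B2, (B3*B4), giving the overall T(s)

Hence the answer: (-6*s^4 + 26*s^3 - 18*s^2 - 10*s + 20)/(3*s^5 - 10*s^4 - 21*s^3 + 44*s^2 + 36*s - 16)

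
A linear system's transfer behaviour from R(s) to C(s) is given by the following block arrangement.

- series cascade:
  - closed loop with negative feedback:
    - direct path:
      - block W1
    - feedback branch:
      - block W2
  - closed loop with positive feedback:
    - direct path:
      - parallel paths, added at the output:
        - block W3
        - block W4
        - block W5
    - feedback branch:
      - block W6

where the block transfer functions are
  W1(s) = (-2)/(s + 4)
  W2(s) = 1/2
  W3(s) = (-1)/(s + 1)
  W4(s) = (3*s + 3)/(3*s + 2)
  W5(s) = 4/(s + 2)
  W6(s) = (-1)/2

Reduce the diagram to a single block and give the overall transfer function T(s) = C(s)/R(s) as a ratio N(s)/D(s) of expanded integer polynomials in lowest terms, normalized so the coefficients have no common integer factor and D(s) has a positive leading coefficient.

The answer is (-12*s^3 - 84*s^2 - 108*s - 40)/(9*s^4 + 70*s^3 + 180*s^2 + 171*s + 54).

Reasoning:
Step 1 - feedback reduction of W1, W2 gives (-2)/(s + 3)
Step 2 - combine W3, W4, W5 in parallel gives (3*s^3 + 21*s^2 + 27*s + 10)/(3*s^3 + 11*s^2 + 12*s + 4)
Step 3 - close the feedback loop around (W3+W4+W5), W6 gives (6*s^3 + 42*s^2 + 54*s + 20)/(9*s^3 + 43*s^2 + 51*s + 18)
Step 4 - multiply [W1/(1+W1*W2)], [(W3+W4+W5)/(1-(W3+W4+W5)*W6)] (series) - this is the overall T(s), already in the required normalized form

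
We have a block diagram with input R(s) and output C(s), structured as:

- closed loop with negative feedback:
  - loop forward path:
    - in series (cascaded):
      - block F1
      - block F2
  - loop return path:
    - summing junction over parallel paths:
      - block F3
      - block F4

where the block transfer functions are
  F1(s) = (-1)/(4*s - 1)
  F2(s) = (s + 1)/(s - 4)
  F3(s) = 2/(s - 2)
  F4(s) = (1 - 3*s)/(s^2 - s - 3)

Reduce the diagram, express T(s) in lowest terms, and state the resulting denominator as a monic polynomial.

Answer: s^5 - 29*s^4/4 + 13*s^3 + 25*s^2/4 - 103*s/4 + 8

Working:
Step 1. multiply F1, F2 (series): (-s - 1)/(4*s^2 - 17*s + 4)
Step 2. parallel reduction of F3, F4: (-s^2 + 5*s - 8)/(s^3 - 3*s^2 - s + 6)
Step 3. close the feedback loop around (F1*F2), (F3+F4): (-s^4 + 2*s^3 + 4*s^2 - 5*s - 6)/(4*s^5 - 29*s^4 + 52*s^3 + 25*s^2 - 103*s + 32)
Step 3 gives the fully reduced T(s), with no common factor left to cancel. The denominator's leading coefficient is 4, so divide each of its coefficients by 4 to get the monic form.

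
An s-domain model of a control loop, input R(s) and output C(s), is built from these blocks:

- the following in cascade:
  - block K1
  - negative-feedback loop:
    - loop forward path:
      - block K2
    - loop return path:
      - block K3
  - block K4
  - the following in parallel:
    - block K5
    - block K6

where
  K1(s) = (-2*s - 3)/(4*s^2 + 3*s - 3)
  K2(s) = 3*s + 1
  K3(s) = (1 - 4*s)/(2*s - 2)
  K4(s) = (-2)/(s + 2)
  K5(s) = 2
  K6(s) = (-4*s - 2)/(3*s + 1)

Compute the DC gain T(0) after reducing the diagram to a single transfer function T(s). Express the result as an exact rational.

Reducing step by step:

Step 1: collapse the loop (K2 forward, K3 return) = (-6*s^2 + 4*s + 2)/(12*s^2 - s + 1)
Step 2: add K5, K6 (parallel) = (2*s)/(3*s + 1)
Step 3: combine K1, [K2/(1+K2*K3)], K4, (K5+K6) in series = (-16*s^3 - 8*s^2 + 24*s)/(48*s^5 + 128*s^4 + 29*s^3 - 64*s^2 + 9*s - 6)
DC gain: substitute s = 0 into T(s) from step 3: T(0) = 0/(-6) = 0.

Answer: 0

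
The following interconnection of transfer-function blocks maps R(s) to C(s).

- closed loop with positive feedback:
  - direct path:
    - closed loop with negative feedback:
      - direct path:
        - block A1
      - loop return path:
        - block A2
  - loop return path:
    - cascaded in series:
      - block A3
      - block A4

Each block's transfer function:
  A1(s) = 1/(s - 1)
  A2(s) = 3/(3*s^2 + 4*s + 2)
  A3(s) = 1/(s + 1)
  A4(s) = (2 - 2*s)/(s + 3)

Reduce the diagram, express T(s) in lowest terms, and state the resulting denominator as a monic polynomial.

Step 1. reduce the feedback loop with forward A1 and return A2: (3*s^2 + 4*s + 2)/(3*s^3 + s^2 - 2*s + 1)
Step 2. series reduction of A3, A4: (2 - 2*s)/(s^2 + 4*s + 3)
Step 3. reduce the feedback loop with forward [A1/(1+A1*A2)] and return (A3*A4): (3*s^4 + 16*s^3 + 27*s^2 + 20*s + 6)/(3*s^5 + 13*s^4 + 17*s^3 - 2*s^2 - 6*s - 1)
Step 3 gives the fully reduced T(s), with no common factor left to cancel. The denominator's leading coefficient is 3, so divide each of its coefficients by 3 to get the monic form.

Final answer: s^5 + 13*s^4/3 + 17*s^3/3 - 2*s^2/3 - 2*s - 1/3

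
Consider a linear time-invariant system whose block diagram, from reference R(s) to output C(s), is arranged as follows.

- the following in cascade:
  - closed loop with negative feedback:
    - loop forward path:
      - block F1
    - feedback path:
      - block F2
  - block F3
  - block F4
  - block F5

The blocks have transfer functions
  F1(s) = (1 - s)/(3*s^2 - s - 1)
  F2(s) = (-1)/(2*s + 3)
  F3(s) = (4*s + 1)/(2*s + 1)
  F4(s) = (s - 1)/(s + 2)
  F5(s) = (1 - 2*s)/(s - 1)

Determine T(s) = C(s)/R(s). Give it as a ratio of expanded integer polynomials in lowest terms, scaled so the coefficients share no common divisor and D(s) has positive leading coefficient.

Answer: (16*s^4 + 4*s^3 - 28*s^2 + 5*s + 3)/(12*s^5 + 44*s^4 + 39*s^3 - 14*s^2 - 28*s - 8)

Working:
1. close the feedback loop around F1, F2; result (-2*s^2 - s + 3)/(6*s^3 + 7*s^2 - 4*s - 4)
2. multiply [F1/(1+F1*F2)], F3, F4, F5 (series) - this is the overall T(s), already in the required normalized form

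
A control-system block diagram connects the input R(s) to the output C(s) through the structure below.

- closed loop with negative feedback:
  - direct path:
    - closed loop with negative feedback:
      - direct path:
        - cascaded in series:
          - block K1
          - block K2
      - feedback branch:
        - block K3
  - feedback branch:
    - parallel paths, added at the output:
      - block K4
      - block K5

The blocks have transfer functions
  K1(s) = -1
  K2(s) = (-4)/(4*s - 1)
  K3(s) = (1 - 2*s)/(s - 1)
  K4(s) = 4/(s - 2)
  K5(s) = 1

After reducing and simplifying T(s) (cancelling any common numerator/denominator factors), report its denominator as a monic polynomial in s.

Answer: s^3 - 17*s^2/4 + 35*s/4 - 9/2

Working:
[1] combine K1, K2 in series; result 4/(4*s - 1)
[2] close the feedback loop around (K1*K2), K3; result (4*s - 4)/(4*s^2 - 13*s + 5)
[3] parallel reduction of K4, K5; result (s + 2)/(s - 2)
[4] close the feedback loop around [(K1*K2)/(1+(K1*K2)*K3)], (K4+K5); result (4*s^2 - 12*s + 8)/(4*s^3 - 17*s^2 + 35*s - 18)
T(s) is the step-4 result (common factors already cancelled). Leading coefficient of the denominator: 4. Divide through by 4 for the monic polynomial.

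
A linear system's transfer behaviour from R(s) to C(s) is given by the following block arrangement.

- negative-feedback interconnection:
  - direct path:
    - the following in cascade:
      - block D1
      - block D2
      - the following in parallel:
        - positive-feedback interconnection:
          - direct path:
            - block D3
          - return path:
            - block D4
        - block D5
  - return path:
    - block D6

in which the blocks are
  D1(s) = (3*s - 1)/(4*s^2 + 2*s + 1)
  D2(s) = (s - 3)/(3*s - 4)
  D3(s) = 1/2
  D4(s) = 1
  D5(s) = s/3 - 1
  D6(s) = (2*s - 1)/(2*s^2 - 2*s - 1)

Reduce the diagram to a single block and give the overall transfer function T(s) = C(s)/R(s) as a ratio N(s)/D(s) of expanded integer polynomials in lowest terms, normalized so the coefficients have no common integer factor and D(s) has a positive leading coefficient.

The answer is (6*s^5 - 26*s^4 + 23*s^3 + 4*s^2 - 3*s)/(72*s^5 - 126*s^4 - 29*s^3 + 52*s^2 + 36*s + 12).

Reasoning:
Step 1 - reduce the feedback loop with forward D3 and return D4, giving 1
Step 2 - parallel reduction of [D3/(1-D3*D4)], D5, giving s/3
Step 3 - series reduction of D1, D2, ([D3/(1-D3*D4)]+D5), giving (3*s^3 - 10*s^2 + 3*s)/(36*s^3 - 30*s^2 - 15*s - 12)
Step 4 - reduce the feedback loop with forward (D1*D2*([D3/(1-D3*D4)]+D5)) and return D6: this yields T(s), and no further normalization is needed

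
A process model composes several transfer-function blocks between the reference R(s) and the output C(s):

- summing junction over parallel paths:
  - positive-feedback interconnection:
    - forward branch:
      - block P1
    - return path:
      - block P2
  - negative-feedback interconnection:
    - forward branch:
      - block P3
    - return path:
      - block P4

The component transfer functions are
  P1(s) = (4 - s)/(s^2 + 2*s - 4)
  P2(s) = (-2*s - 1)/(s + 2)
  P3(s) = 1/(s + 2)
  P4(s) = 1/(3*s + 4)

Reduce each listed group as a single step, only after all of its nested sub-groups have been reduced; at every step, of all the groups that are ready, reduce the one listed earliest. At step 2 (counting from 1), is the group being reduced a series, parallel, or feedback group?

Reducing step by step:

1. reduce the feedback loop with forward P1 and return P2
2. apply the feedback formula to P3, P4
3. sum the parallel branches [P1/(1-P1*P2)], [P3/(1+P3*P4)]
At step 2 the group reduced is feedback.

Answer: feedback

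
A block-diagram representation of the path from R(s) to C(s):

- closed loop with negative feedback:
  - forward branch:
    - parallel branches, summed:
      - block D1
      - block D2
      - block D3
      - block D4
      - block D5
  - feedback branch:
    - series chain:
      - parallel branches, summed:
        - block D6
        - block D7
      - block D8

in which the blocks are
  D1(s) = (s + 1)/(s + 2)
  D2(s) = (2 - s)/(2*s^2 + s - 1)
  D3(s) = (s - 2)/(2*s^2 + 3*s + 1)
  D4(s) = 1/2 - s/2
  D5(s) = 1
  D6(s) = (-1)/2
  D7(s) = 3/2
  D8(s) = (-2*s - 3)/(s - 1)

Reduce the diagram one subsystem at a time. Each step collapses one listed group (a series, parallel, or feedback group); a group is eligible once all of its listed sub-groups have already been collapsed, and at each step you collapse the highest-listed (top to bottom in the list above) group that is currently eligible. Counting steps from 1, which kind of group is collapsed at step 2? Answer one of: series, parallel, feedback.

[1] parallel reduction of D1, D2, D3, D4, D5
[2] combine D6, D7 in parallel
[3] cascade (D6+D7), D8
[4] close the feedback loop around (D1+D2+D3+D4+D5), ((D6+D7)*D8)
Step 2 collapses a parallel group.

Therefore the answer is parallel.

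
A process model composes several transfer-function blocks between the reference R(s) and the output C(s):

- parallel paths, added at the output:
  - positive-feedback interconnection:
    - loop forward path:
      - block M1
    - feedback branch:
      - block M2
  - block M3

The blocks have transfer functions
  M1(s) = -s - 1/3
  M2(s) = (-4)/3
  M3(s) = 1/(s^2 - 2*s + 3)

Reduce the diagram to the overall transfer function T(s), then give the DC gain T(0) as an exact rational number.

Answer: -4/15

Working:
Step 1. collapse the loop (M1 forward, M2 return) -> (9*s + 3)/(12*s - 5)
Step 2. reduce the parallel group [M1/(1-M1*M2)], M3 -> (9*s^3 - 15*s^2 + 33*s + 4)/(12*s^3 - 29*s^2 + 46*s - 15)
Step 2 gives the overall T(s). Then T(0) = 4/(-15) = -4/15.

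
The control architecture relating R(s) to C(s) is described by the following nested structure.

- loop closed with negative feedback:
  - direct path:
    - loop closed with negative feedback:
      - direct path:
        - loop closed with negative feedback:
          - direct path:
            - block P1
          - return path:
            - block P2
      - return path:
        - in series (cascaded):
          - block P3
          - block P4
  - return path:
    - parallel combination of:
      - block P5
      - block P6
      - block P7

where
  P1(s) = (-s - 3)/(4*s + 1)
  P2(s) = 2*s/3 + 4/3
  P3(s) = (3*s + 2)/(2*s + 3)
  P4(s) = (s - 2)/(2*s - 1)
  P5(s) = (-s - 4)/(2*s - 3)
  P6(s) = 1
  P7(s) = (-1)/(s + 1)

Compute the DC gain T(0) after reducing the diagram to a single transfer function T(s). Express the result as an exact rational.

(1) feedback reduction of P1, P2, giving (3*s + 9)/(2*s^2 - 2*s + 9)
(2) combine P3, P4 in series, giving (3*s^2 - 4*s - 4)/(4*s^2 + 4*s - 3)
(3) feedback reduction of [P1/(1+P1*P2)], (P3*P4), giving (12*s^3 + 48*s^2 + 27*s - 27)/(8*s^4 + 9*s^3 + 37*s^2 - 6*s - 63)
(4) add P5, P6, P7 (parallel), giving (s^2 - 8*s - 4)/(2*s^2 - s - 3)
(5) apply the feedback formula to [[P1/(1+P1*P2)]/(1+[P1/(1+P1*P2)]*(P3*P4))], (P5+P6+P7), giving (24*s^5 + 84*s^4 - 30*s^3 - 225*s^2 - 54*s + 81)/(16*s^6 + 22*s^5 - 7*s^4 - 481*s^3 - 666*s^2 + 189*s + 297)
Evaluating the step-5 result (the overall T(s)) at s = 0 gives T(0) = 81/297 = 3/11.

Answer: 3/11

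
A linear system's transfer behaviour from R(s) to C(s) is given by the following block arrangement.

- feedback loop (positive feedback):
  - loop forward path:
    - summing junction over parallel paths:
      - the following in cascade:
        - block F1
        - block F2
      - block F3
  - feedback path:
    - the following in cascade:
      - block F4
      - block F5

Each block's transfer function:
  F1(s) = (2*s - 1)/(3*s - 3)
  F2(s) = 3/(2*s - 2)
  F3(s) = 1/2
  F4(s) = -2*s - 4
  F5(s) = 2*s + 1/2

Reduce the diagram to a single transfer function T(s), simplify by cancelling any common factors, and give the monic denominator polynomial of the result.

First reduce the diagram to T(s).

Step 1: series reduction of F1, F2; result (2*s - 1)/(2*s^2 - 4*s + 2)
Step 2: sum the parallel branches (F1*F2), F3; result s^2/(2*s^2 - 4*s + 2)
Step 3: combine F4, F5 in series; result -4*s^2 - 9*s - 2
Step 4: collapse the loop (((F1*F2)+F3) forward, (F4*F5) return); result s^2/(4*s^4 + 9*s^3 + 4*s^2 - 4*s + 2)
That last expression is T(s), already simplified. Scaling its denominator by 1/4 (the reciprocal of the leading coefficient) yields the monic denominator.

Answer: s^4 + 9*s^3/4 + s^2 - s + 1/2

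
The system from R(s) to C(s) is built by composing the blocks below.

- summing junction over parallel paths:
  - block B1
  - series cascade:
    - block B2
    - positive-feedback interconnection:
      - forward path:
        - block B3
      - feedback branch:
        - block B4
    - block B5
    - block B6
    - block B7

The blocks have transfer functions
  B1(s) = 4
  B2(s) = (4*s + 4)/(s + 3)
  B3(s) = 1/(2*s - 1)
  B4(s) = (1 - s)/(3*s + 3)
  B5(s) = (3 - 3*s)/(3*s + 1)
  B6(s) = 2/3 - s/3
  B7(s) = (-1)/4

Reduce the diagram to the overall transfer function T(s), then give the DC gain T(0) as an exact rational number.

Reducing step by step:

Step 1: feedback reduction of B3, B4: (3*s + 3)/(6*s^2 + 4*s - 4)
Step 2: series reduction of B2, [B3/(1-B3*B4)], B5, B6, B7: (-3*s^4 + 3*s^3 + 9*s^2 - 3*s - 6)/(18*s^4 + 72*s^3 + 46*s^2 - 28*s - 12)
Step 3: parallel reduction of B1, (B2*[B3/(1-B3*B4)]*B5*B6*B7): (69*s^4 + 291*s^3 + 193*s^2 - 115*s - 54)/(18*s^4 + 72*s^3 + 46*s^2 - 28*s - 12)
The step-3 result is T(s). Setting s = 0: T(0) = -54/(-12) = 9/2.

Answer: 9/2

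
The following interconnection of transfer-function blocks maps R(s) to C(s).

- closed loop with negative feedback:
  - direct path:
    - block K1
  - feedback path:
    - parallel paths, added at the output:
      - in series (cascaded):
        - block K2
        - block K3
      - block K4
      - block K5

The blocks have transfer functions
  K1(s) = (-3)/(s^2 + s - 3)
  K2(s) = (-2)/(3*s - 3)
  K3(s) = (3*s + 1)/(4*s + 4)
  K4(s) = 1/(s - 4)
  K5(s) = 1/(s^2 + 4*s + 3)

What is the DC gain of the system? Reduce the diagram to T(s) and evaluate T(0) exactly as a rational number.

(1) series reduction of K2, K3; result (-3*s - 1)/(6*s^2 - 6)
(2) reduce the parallel group (K2*K3), K4, K5; result (3*s^3 + 26*s^2 + s + 18)/(6*s^4 - 6*s^3 - 78*s^2 + 6*s + 72)
(3) collapse the loop (K1 forward, ((K2*K3)+K4+K5) return); result (-6*s^4 + 6*s^3 + 78*s^2 - 6*s - 72)/(2*s^6 - 34*s^4 - 21*s^3 + 78*s^2 + 17*s - 90)
That last expression is T(s); at s = 0 only the constant terms survive, so T(0) = -72/(-90) = 4/5.

Therefore the answer is 4/5.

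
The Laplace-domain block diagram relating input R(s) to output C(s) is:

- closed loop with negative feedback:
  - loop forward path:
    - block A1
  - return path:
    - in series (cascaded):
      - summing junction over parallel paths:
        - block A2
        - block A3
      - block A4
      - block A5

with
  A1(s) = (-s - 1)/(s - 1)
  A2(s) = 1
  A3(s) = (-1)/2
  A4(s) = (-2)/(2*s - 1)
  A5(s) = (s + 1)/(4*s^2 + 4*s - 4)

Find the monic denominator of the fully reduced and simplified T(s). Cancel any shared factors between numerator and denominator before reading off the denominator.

Answer: s^4 - s^3/2 - 15*s^2/8 + 9*s/4 - 3/8

Working:
(1) add A2, A3 (parallel) gives 1/2
(2) reduce the series chain (A2+A3), A4, A5 gives (-s - 1)/(8*s^3 + 4*s^2 - 12*s + 4)
(3) reduce the feedback loop with forward A1 and return ((A2+A3)*A4*A5) gives (-8*s^4 - 12*s^3 + 8*s^2 + 8*s - 4)/(8*s^4 - 4*s^3 - 15*s^2 + 18*s - 3)
The result of step 3 is T(s) in lowest terms. Its denominator has leading coefficient 8; dividing the denominator through by 8 makes it monic.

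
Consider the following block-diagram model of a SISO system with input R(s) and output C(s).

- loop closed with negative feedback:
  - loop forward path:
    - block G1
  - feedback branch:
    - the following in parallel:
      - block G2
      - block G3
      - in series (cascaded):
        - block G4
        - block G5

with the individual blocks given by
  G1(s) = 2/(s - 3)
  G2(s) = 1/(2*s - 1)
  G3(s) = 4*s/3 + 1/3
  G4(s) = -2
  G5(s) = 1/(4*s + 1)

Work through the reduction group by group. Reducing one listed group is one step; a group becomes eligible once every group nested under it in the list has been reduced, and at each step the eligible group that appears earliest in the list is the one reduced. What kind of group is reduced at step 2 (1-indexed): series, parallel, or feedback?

Reducing step by step:

Step 1. combine G4, G5 in series
Step 2. parallel reduction of G2, G3, (G4*G5)
Step 3. close the feedback loop around G1, (G2+G3+(G4*G5))
So the answer for step 2 is parallel.

Answer: parallel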